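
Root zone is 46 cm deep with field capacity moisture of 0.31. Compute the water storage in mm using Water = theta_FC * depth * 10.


Step 1: Water (mm) = theta_FC * depth (cm) * 10
Step 2: Water = 0.31 * 46 * 10
Step 3: Water = 142.6 mm

142.6


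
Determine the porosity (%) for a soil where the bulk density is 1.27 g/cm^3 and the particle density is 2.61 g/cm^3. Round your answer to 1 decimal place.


Step 1: Formula: n = 100 * (1 - BD / PD)
Step 2: n = 100 * (1 - 1.27 / 2.61)
Step 3: n = 100 * (1 - 0.48659)
Step 4: n = 51.3%

51.3


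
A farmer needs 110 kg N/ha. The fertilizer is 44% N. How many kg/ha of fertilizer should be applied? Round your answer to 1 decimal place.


Step 1: Fertilizer rate = target N / (N content / 100)
Step 2: Rate = 110 / (44 / 100)
Step 3: Rate = 110 / 0.44
Step 4: Rate = 250.0 kg/ha

250.0


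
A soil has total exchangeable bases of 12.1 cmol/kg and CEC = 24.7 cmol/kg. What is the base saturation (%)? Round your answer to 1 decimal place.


Step 1: BS = 100 * (sum of bases) / CEC
Step 2: BS = 100 * 12.1 / 24.7
Step 3: BS = 49.0%

49.0


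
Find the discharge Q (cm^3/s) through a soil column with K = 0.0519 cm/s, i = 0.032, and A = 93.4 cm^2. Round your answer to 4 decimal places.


Step 1: Apply Darcy's law: Q = K * i * A
Step 2: Q = 0.0519 * 0.032 * 93.4
Step 3: Q = 0.1551 cm^3/s

0.1551


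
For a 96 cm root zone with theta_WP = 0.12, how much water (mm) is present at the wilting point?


Step 1: Water (mm) = theta_WP * depth * 10
Step 2: Water = 0.12 * 96 * 10
Step 3: Water = 115.2 mm

115.2


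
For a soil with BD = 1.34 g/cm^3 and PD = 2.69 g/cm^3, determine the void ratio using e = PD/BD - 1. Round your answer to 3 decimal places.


Step 1: e = PD / BD - 1
Step 2: e = 2.69 / 1.34 - 1
Step 3: e = 2.00746 - 1
Step 4: e = 1.007

1.007


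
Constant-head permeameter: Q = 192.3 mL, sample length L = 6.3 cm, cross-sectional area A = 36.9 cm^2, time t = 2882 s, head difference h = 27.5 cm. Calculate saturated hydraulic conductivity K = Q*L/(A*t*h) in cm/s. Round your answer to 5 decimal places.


Step 1: K = Q * L / (A * t * h)
Step 2: Numerator = 192.3 * 6.3 = 1211.49
Step 3: Denominator = 36.9 * 2882 * 27.5 = 2924509.5
Step 4: K = 1211.49 / 2924509.5 = 0.00041 cm/s

0.00041


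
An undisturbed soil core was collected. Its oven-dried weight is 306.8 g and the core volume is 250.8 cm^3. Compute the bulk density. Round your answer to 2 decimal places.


Step 1: Identify the formula: BD = dry mass / volume
Step 2: Substitute values: BD = 306.8 / 250.8
Step 3: BD = 1.22 g/cm^3

1.22


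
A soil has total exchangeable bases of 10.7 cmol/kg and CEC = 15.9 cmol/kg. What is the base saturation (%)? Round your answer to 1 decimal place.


Step 1: BS = 100 * (sum of bases) / CEC
Step 2: BS = 100 * 10.7 / 15.9
Step 3: BS = 67.3%

67.3


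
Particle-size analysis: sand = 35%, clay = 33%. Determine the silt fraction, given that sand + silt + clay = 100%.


Step 1: sand + silt + clay = 100%
Step 2: silt = 100 - sand - clay
Step 3: silt = 100 - 35 - 33
Step 4: silt = 32%

32


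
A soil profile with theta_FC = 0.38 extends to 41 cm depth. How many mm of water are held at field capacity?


Step 1: Water (mm) = theta_FC * depth (cm) * 10
Step 2: Water = 0.38 * 41 * 10
Step 3: Water = 155.8 mm

155.8


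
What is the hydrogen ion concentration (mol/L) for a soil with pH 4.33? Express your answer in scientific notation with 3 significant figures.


Step 1: [H+] = 10^(-pH)
Step 2: [H+] = 10^(-4.33)
Step 3: [H+] = 4.68e-05 mol/L

4.68e-05


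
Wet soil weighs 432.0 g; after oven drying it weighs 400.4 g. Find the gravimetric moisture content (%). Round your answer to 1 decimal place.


Step 1: Water mass = wet - dry = 432.0 - 400.4 = 31.6 g
Step 2: w = 100 * water mass / dry mass
Step 3: w = 100 * 31.6 / 400.4 = 7.9%

7.9


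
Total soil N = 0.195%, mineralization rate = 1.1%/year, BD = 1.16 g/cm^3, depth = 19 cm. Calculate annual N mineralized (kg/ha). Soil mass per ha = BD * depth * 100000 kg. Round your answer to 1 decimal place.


Step 1: Soil mass per ha = BD * depth * 100000 = 1.16 * 19 * 100000 = 2204000 kg
Step 2: Total N pool = soil mass * N%/100 = 2204000 * 0.195/100 = 4297.8 kg/ha
Step 3: N mineralized = N pool * rate%/100 = 4297.8 * 1.1/100 = 47.3 kg/ha/yr

47.3


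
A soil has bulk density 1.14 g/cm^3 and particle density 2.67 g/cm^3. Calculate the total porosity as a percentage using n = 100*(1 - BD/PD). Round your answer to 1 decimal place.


Step 1: Formula: n = 100 * (1 - BD / PD)
Step 2: n = 100 * (1 - 1.14 / 2.67)
Step 3: n = 100 * (1 - 0.42697)
Step 4: n = 57.3%

57.3


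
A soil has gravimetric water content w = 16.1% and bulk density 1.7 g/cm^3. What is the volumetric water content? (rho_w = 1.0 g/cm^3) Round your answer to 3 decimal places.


Step 1: theta = (w / 100) * BD / rho_w
Step 2: theta = (16.1 / 100) * 1.7 / 1.0
Step 3: theta = 0.161 * 1.7
Step 4: theta = 0.274

0.274


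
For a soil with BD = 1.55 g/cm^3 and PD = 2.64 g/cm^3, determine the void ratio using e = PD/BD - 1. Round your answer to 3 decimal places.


Step 1: e = PD / BD - 1
Step 2: e = 2.64 / 1.55 - 1
Step 3: e = 1.70323 - 1
Step 4: e = 0.703

0.703


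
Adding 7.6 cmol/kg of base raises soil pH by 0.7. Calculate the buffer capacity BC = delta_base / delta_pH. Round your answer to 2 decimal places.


Step 1: BC = change in base / change in pH
Step 2: BC = 7.6 / 0.7
Step 3: BC = 10.86 cmol/(kg*pH unit)

10.86


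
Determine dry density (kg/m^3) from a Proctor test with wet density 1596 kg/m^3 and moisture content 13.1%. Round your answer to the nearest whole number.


Step 1: Dry density = wet density / (1 + w/100)
Step 2: Dry density = 1596 / (1 + 13.1/100)
Step 3: Dry density = 1596 / 1.131
Step 4: Dry density = 1411 kg/m^3

1411


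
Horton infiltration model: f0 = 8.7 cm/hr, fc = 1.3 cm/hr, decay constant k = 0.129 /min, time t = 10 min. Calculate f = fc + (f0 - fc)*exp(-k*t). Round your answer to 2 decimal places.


Step 1: f = fc + (f0 - fc) * exp(-k * t)
Step 2: exp(-0.129 * 10) = 0.275271
Step 3: f = 1.3 + (8.7 - 1.3) * 0.275271
Step 4: f = 1.3 + 7.4 * 0.275271
Step 5: f = 3.34 cm/hr

3.34


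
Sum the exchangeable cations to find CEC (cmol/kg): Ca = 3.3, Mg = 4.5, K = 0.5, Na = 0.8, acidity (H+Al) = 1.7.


Step 1: CEC = Ca + Mg + K + Na + (H+Al)
Step 2: CEC = 3.3 + 4.5 + 0.5 + 0.8 + 1.7
Step 3: CEC = 10.8 cmol/kg

10.8


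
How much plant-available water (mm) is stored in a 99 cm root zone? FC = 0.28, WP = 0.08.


Step 1: Available water = (FC - WP) * depth * 10
Step 2: AW = (0.28 - 0.08) * 99 * 10
Step 3: AW = 0.2 * 99 * 10
Step 4: AW = 198.0 mm

198.0


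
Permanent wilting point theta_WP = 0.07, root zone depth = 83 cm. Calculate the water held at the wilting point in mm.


Step 1: Water (mm) = theta_WP * depth * 10
Step 2: Water = 0.07 * 83 * 10
Step 3: Water = 58.1 mm

58.1


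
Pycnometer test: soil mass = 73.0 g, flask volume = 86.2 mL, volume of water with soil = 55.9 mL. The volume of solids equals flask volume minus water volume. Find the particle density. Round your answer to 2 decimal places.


Step 1: Volume of solids = flask volume - water volume with soil
Step 2: V_solids = 86.2 - 55.9 = 30.3 mL
Step 3: Particle density = mass / V_solids = 73.0 / 30.3 = 2.41 g/cm^3

2.41


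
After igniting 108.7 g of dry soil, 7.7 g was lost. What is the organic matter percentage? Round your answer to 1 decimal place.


Step 1: OM% = 100 * LOI / sample mass
Step 2: OM = 100 * 7.7 / 108.7
Step 3: OM = 7.1%

7.1


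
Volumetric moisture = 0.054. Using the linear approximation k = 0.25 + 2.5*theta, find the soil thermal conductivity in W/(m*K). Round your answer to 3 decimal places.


Step 1: k = 0.25 + 2.5 * theta
Step 2: k = 0.25 + 2.5 * 0.054
Step 3: k = 0.25 + 0.135
Step 4: k = 0.385 W/(m*K)

0.385


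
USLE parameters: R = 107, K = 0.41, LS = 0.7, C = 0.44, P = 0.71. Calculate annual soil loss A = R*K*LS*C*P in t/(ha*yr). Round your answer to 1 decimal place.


Step 1: A = R * K * LS * C * P
Step 2: R * K = 107 * 0.41 = 43.87
Step 3: (R*K) * LS = 43.87 * 0.7 = 30.709
Step 4: * C * P = 30.709 * 0.44 * 0.71 = 9.6
Step 5: A = 9.6 t/(ha*yr)

9.6


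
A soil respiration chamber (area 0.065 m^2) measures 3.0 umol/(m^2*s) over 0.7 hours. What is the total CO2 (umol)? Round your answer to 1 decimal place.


Step 1: Convert time to seconds: 0.7 hr * 3600 = 2520.0 s
Step 2: Total = flux * area * time_s
Step 3: Total = 3.0 * 0.065 * 2520.0
Step 4: Total = 491.4 umol

491.4


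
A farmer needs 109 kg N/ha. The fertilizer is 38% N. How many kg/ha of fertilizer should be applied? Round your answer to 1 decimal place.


Step 1: Fertilizer rate = target N / (N content / 100)
Step 2: Rate = 109 / (38 / 100)
Step 3: Rate = 109 / 0.38
Step 4: Rate = 286.8 kg/ha

286.8


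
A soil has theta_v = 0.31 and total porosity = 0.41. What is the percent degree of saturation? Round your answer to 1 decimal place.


Step 1: S = 100 * theta_v / n
Step 2: S = 100 * 0.31 / 0.41
Step 3: S = 75.6%

75.6


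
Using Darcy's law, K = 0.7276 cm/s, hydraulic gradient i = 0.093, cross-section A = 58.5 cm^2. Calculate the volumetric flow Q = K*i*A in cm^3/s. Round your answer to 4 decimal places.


Step 1: Apply Darcy's law: Q = K * i * A
Step 2: Q = 0.7276 * 0.093 * 58.5
Step 3: Q = 3.9585 cm^3/s

3.9585


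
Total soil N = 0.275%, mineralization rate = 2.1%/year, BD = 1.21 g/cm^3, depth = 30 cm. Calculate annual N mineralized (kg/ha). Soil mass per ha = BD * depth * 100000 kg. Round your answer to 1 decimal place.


Step 1: Soil mass per ha = BD * depth * 100000 = 1.21 * 30 * 100000 = 3630000 kg
Step 2: Total N pool = soil mass * N%/100 = 3630000 * 0.275/100 = 9982.5 kg/ha
Step 3: N mineralized = N pool * rate%/100 = 9982.5 * 2.1/100 = 209.6 kg/ha/yr

209.6


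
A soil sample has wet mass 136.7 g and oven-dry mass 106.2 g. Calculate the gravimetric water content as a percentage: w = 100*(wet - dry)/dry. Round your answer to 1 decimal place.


Step 1: Water mass = wet - dry = 136.7 - 106.2 = 30.5 g
Step 2: w = 100 * water mass / dry mass
Step 3: w = 100 * 30.5 / 106.2 = 28.7%

28.7


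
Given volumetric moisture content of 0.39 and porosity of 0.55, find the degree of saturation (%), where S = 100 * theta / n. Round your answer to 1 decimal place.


Step 1: S = 100 * theta_v / n
Step 2: S = 100 * 0.39 / 0.55
Step 3: S = 70.9%

70.9


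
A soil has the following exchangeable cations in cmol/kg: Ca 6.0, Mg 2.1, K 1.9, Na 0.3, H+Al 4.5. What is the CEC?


Step 1: CEC = Ca + Mg + K + Na + (H+Al)
Step 2: CEC = 6.0 + 2.1 + 1.9 + 0.3 + 4.5
Step 3: CEC = 14.8 cmol/kg

14.8


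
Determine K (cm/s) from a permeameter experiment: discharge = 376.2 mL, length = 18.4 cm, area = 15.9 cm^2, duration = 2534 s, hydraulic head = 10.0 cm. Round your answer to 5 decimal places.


Step 1: K = Q * L / (A * t * h)
Step 2: Numerator = 376.2 * 18.4 = 6922.08
Step 3: Denominator = 15.9 * 2534 * 10.0 = 402906.0
Step 4: K = 6922.08 / 402906.0 = 0.01718 cm/s

0.01718


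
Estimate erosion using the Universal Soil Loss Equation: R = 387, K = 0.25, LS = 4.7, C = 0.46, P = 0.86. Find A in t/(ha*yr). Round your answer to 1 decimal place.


Step 1: A = R * K * LS * C * P
Step 2: R * K = 387 * 0.25 = 96.75
Step 3: (R*K) * LS = 96.75 * 4.7 = 454.725
Step 4: * C * P = 454.725 * 0.46 * 0.86 = 179.9
Step 5: A = 179.9 t/(ha*yr)

179.9


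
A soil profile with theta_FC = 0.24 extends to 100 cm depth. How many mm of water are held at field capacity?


Step 1: Water (mm) = theta_FC * depth (cm) * 10
Step 2: Water = 0.24 * 100 * 10
Step 3: Water = 240.0 mm

240.0


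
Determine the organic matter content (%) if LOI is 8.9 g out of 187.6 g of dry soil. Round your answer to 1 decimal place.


Step 1: OM% = 100 * LOI / sample mass
Step 2: OM = 100 * 8.9 / 187.6
Step 3: OM = 4.7%

4.7


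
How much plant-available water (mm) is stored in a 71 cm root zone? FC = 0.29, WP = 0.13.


Step 1: Available water = (FC - WP) * depth * 10
Step 2: AW = (0.29 - 0.13) * 71 * 10
Step 3: AW = 0.16 * 71 * 10
Step 4: AW = 113.6 mm

113.6


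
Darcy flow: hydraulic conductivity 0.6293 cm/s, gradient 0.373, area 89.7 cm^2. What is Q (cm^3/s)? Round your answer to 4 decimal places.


Step 1: Apply Darcy's law: Q = K * i * A
Step 2: Q = 0.6293 * 0.373 * 89.7
Step 3: Q = 21.0552 cm^3/s

21.0552


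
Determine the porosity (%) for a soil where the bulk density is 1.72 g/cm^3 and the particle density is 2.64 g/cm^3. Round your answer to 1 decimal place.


Step 1: Formula: n = 100 * (1 - BD / PD)
Step 2: n = 100 * (1 - 1.72 / 2.64)
Step 3: n = 100 * (1 - 0.65152)
Step 4: n = 34.8%

34.8


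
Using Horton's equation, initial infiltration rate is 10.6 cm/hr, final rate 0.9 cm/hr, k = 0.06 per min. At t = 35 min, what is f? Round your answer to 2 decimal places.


Step 1: f = fc + (f0 - fc) * exp(-k * t)
Step 2: exp(-0.06 * 35) = 0.122456
Step 3: f = 0.9 + (10.6 - 0.9) * 0.122456
Step 4: f = 0.9 + 9.7 * 0.122456
Step 5: f = 2.09 cm/hr

2.09


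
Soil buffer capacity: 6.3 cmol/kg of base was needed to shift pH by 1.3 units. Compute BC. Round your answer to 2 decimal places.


Step 1: BC = change in base / change in pH
Step 2: BC = 6.3 / 1.3
Step 3: BC = 4.85 cmol/(kg*pH unit)

4.85


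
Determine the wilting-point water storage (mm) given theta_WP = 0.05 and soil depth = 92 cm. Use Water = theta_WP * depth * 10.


Step 1: Water (mm) = theta_WP * depth * 10
Step 2: Water = 0.05 * 92 * 10
Step 3: Water = 46.0 mm

46.0


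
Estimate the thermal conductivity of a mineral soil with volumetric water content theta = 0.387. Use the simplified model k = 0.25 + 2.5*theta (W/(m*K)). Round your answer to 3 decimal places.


Step 1: k = 0.25 + 2.5 * theta
Step 2: k = 0.25 + 2.5 * 0.387
Step 3: k = 0.25 + 0.968
Step 4: k = 1.218 W/(m*K)

1.218


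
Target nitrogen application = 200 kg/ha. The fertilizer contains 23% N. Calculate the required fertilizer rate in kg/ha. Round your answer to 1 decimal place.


Step 1: Fertilizer rate = target N / (N content / 100)
Step 2: Rate = 200 / (23 / 100)
Step 3: Rate = 200 / 0.23
Step 4: Rate = 869.6 kg/ha

869.6


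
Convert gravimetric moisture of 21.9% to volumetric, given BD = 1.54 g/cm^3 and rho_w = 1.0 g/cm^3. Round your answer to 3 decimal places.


Step 1: theta = (w / 100) * BD / rho_w
Step 2: theta = (21.9 / 100) * 1.54 / 1.0
Step 3: theta = 0.219 * 1.54
Step 4: theta = 0.337

0.337


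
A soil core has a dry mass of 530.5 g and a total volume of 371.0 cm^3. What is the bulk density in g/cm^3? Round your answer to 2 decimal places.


Step 1: Identify the formula: BD = dry mass / volume
Step 2: Substitute values: BD = 530.5 / 371.0
Step 3: BD = 1.43 g/cm^3

1.43


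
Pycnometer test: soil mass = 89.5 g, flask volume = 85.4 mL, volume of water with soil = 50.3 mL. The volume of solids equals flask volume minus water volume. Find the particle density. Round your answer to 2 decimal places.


Step 1: Volume of solids = flask volume - water volume with soil
Step 2: V_solids = 85.4 - 50.3 = 35.1 mL
Step 3: Particle density = mass / V_solids = 89.5 / 35.1 = 2.55 g/cm^3

2.55


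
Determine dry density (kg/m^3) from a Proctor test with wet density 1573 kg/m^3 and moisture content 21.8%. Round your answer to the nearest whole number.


Step 1: Dry density = wet density / (1 + w/100)
Step 2: Dry density = 1573 / (1 + 21.8/100)
Step 3: Dry density = 1573 / 1.218
Step 4: Dry density = 1291 kg/m^3

1291


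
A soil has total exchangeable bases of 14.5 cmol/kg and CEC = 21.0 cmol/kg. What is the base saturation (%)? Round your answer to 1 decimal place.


Step 1: BS = 100 * (sum of bases) / CEC
Step 2: BS = 100 * 14.5 / 21.0
Step 3: BS = 69.0%

69.0


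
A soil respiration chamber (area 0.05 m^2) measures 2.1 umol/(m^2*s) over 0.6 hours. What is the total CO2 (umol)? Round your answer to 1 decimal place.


Step 1: Convert time to seconds: 0.6 hr * 3600 = 2160.0 s
Step 2: Total = flux * area * time_s
Step 3: Total = 2.1 * 0.05 * 2160.0
Step 4: Total = 226.8 umol

226.8


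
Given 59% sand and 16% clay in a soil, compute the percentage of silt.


Step 1: sand + silt + clay = 100%
Step 2: silt = 100 - sand - clay
Step 3: silt = 100 - 59 - 16
Step 4: silt = 25%

25


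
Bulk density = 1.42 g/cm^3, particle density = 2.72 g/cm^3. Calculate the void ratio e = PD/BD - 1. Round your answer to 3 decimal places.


Step 1: e = PD / BD - 1
Step 2: e = 2.72 / 1.42 - 1
Step 3: e = 1.91549 - 1
Step 4: e = 0.915

0.915


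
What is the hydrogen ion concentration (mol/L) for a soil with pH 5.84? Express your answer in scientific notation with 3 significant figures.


Step 1: [H+] = 10^(-pH)
Step 2: [H+] = 10^(-5.84)
Step 3: [H+] = 1.45e-06 mol/L

1.45e-06


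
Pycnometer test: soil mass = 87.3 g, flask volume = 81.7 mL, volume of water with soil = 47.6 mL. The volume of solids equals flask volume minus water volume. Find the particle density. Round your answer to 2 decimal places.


Step 1: Volume of solids = flask volume - water volume with soil
Step 2: V_solids = 81.7 - 47.6 = 34.1 mL
Step 3: Particle density = mass / V_solids = 87.3 / 34.1 = 2.56 g/cm^3

2.56


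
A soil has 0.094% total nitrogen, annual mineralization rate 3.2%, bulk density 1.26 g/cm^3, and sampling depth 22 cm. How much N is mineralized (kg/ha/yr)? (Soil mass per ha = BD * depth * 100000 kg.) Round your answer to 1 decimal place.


Step 1: Soil mass per ha = BD * depth * 100000 = 1.26 * 22 * 100000 = 2772000 kg
Step 2: Total N pool = soil mass * N%/100 = 2772000 * 0.094/100 = 2605.68 kg/ha
Step 3: N mineralized = N pool * rate%/100 = 2605.68 * 3.2/100 = 83.4 kg/ha/yr

83.4


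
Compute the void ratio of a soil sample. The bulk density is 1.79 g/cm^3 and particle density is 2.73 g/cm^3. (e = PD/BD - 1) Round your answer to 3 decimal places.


Step 1: e = PD / BD - 1
Step 2: e = 2.73 / 1.79 - 1
Step 3: e = 1.52514 - 1
Step 4: e = 0.525

0.525


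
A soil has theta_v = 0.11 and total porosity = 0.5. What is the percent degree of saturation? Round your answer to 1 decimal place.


Step 1: S = 100 * theta_v / n
Step 2: S = 100 * 0.11 / 0.5
Step 3: S = 22.0%

22.0


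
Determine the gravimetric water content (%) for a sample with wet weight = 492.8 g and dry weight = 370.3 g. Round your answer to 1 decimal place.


Step 1: Water mass = wet - dry = 492.8 - 370.3 = 122.5 g
Step 2: w = 100 * water mass / dry mass
Step 3: w = 100 * 122.5 / 370.3 = 33.1%

33.1


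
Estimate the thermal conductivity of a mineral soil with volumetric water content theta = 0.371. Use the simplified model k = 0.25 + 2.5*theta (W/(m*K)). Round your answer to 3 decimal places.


Step 1: k = 0.25 + 2.5 * theta
Step 2: k = 0.25 + 2.5 * 0.371
Step 3: k = 0.25 + 0.928
Step 4: k = 1.178 W/(m*K)

1.178


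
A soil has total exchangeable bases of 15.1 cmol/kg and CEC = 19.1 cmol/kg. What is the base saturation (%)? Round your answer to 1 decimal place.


Step 1: BS = 100 * (sum of bases) / CEC
Step 2: BS = 100 * 15.1 / 19.1
Step 3: BS = 79.1%

79.1


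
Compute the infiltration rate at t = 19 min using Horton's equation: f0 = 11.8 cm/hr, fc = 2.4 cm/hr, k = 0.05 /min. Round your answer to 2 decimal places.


Step 1: f = fc + (f0 - fc) * exp(-k * t)
Step 2: exp(-0.05 * 19) = 0.386741
Step 3: f = 2.4 + (11.8 - 2.4) * 0.386741
Step 4: f = 2.4 + 9.4 * 0.386741
Step 5: f = 6.04 cm/hr

6.04


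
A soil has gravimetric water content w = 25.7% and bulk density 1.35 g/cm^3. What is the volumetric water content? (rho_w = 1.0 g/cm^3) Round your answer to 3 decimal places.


Step 1: theta = (w / 100) * BD / rho_w
Step 2: theta = (25.7 / 100) * 1.35 / 1.0
Step 3: theta = 0.257 * 1.35
Step 4: theta = 0.347

0.347


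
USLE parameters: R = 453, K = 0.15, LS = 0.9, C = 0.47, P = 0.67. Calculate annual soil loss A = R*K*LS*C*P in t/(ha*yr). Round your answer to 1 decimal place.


Step 1: A = R * K * LS * C * P
Step 2: R * K = 453 * 0.15 = 67.95
Step 3: (R*K) * LS = 67.95 * 0.9 = 61.155
Step 4: * C * P = 61.155 * 0.47 * 0.67 = 19.3
Step 5: A = 19.3 t/(ha*yr)

19.3


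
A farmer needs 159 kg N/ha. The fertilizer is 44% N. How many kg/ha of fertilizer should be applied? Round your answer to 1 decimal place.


Step 1: Fertilizer rate = target N / (N content / 100)
Step 2: Rate = 159 / (44 / 100)
Step 3: Rate = 159 / 0.44
Step 4: Rate = 361.4 kg/ha

361.4


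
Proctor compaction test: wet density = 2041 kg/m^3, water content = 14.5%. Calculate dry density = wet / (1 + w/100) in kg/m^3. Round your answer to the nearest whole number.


Step 1: Dry density = wet density / (1 + w/100)
Step 2: Dry density = 2041 / (1 + 14.5/100)
Step 3: Dry density = 2041 / 1.145
Step 4: Dry density = 1783 kg/m^3

1783


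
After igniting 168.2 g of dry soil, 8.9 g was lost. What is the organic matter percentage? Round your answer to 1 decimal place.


Step 1: OM% = 100 * LOI / sample mass
Step 2: OM = 100 * 8.9 / 168.2
Step 3: OM = 5.3%

5.3


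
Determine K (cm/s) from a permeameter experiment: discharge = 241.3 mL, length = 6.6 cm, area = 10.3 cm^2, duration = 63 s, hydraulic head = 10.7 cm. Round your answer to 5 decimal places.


Step 1: K = Q * L / (A * t * h)
Step 2: Numerator = 241.3 * 6.6 = 1592.58
Step 3: Denominator = 10.3 * 63 * 10.7 = 6943.23
Step 4: K = 1592.58 / 6943.23 = 0.22937 cm/s

0.22937


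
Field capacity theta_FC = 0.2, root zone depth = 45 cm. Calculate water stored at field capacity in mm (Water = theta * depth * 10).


Step 1: Water (mm) = theta_FC * depth (cm) * 10
Step 2: Water = 0.2 * 45 * 10
Step 3: Water = 90.0 mm

90.0


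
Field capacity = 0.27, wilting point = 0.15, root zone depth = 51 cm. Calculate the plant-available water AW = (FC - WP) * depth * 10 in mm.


Step 1: Available water = (FC - WP) * depth * 10
Step 2: AW = (0.27 - 0.15) * 51 * 10
Step 3: AW = 0.12 * 51 * 10
Step 4: AW = 61.2 mm

61.2


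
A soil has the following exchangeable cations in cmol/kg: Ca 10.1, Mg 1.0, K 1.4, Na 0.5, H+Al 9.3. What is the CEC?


Step 1: CEC = Ca + Mg + K + Na + (H+Al)
Step 2: CEC = 10.1 + 1.0 + 1.4 + 0.5 + 9.3
Step 3: CEC = 22.3 cmol/kg

22.3


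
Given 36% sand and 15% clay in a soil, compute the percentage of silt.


Step 1: sand + silt + clay = 100%
Step 2: silt = 100 - sand - clay
Step 3: silt = 100 - 36 - 15
Step 4: silt = 49%

49


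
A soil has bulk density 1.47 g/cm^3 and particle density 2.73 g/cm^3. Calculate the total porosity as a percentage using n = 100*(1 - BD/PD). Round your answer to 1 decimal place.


Step 1: Formula: n = 100 * (1 - BD / PD)
Step 2: n = 100 * (1 - 1.47 / 2.73)
Step 3: n = 100 * (1 - 0.53846)
Step 4: n = 46.2%

46.2


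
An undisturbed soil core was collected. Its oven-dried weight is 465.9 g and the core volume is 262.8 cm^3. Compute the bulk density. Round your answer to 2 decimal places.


Step 1: Identify the formula: BD = dry mass / volume
Step 2: Substitute values: BD = 465.9 / 262.8
Step 3: BD = 1.77 g/cm^3

1.77


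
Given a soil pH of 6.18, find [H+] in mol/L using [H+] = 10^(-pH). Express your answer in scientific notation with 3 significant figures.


Step 1: [H+] = 10^(-pH)
Step 2: [H+] = 10^(-6.18)
Step 3: [H+] = 6.61e-07 mol/L

6.61e-07


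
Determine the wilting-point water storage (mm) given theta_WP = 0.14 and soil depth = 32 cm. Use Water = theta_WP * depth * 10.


Step 1: Water (mm) = theta_WP * depth * 10
Step 2: Water = 0.14 * 32 * 10
Step 3: Water = 44.8 mm

44.8


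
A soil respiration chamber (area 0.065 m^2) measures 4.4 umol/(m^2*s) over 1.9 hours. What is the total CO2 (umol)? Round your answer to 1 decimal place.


Step 1: Convert time to seconds: 1.9 hr * 3600 = 6840.0 s
Step 2: Total = flux * area * time_s
Step 3: Total = 4.4 * 0.065 * 6840.0
Step 4: Total = 1956.2 umol

1956.2


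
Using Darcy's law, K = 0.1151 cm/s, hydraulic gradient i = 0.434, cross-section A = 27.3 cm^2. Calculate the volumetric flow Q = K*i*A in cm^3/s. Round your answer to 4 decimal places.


Step 1: Apply Darcy's law: Q = K * i * A
Step 2: Q = 0.1151 * 0.434 * 27.3
Step 3: Q = 1.3637 cm^3/s

1.3637


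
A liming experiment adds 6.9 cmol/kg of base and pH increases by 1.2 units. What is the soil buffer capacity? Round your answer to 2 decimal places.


Step 1: BC = change in base / change in pH
Step 2: BC = 6.9 / 1.2
Step 3: BC = 5.75 cmol/(kg*pH unit)

5.75


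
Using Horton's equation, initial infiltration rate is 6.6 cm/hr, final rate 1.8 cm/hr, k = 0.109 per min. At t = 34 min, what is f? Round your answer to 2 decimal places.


Step 1: f = fc + (f0 - fc) * exp(-k * t)
Step 2: exp(-0.109 * 34) = 0.024576
Step 3: f = 1.8 + (6.6 - 1.8) * 0.024576
Step 4: f = 1.8 + 4.8 * 0.024576
Step 5: f = 1.92 cm/hr

1.92


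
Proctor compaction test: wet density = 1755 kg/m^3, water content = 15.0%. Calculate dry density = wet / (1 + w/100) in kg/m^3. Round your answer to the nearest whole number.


Step 1: Dry density = wet density / (1 + w/100)
Step 2: Dry density = 1755 / (1 + 15.0/100)
Step 3: Dry density = 1755 / 1.15
Step 4: Dry density = 1526 kg/m^3

1526


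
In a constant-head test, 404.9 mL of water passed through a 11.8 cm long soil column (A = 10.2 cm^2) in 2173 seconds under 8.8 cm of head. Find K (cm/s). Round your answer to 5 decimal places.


Step 1: K = Q * L / (A * t * h)
Step 2: Numerator = 404.9 * 11.8 = 4777.82
Step 3: Denominator = 10.2 * 2173 * 8.8 = 195048.48
Step 4: K = 4777.82 / 195048.48 = 0.0245 cm/s

0.0245


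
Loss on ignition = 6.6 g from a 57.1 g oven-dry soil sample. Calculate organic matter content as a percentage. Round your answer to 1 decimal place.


Step 1: OM% = 100 * LOI / sample mass
Step 2: OM = 100 * 6.6 / 57.1
Step 3: OM = 11.6%

11.6


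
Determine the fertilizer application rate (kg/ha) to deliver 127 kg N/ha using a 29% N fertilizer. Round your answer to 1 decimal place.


Step 1: Fertilizer rate = target N / (N content / 100)
Step 2: Rate = 127 / (29 / 100)
Step 3: Rate = 127 / 0.29
Step 4: Rate = 437.9 kg/ha

437.9


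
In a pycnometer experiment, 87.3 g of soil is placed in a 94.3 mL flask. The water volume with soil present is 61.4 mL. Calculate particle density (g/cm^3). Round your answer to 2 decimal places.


Step 1: Volume of solids = flask volume - water volume with soil
Step 2: V_solids = 94.3 - 61.4 = 32.9 mL
Step 3: Particle density = mass / V_solids = 87.3 / 32.9 = 2.65 g/cm^3

2.65


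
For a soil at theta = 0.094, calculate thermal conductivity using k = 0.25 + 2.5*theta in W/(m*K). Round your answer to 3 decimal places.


Step 1: k = 0.25 + 2.5 * theta
Step 2: k = 0.25 + 2.5 * 0.094
Step 3: k = 0.25 + 0.235
Step 4: k = 0.485 W/(m*K)

0.485


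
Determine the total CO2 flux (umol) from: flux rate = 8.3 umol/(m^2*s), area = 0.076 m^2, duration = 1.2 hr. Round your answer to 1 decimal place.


Step 1: Convert time to seconds: 1.2 hr * 3600 = 4320.0 s
Step 2: Total = flux * area * time_s
Step 3: Total = 8.3 * 0.076 * 4320.0
Step 4: Total = 2725.1 umol

2725.1


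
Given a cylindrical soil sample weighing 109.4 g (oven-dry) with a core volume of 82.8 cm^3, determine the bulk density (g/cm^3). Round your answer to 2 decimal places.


Step 1: Identify the formula: BD = dry mass / volume
Step 2: Substitute values: BD = 109.4 / 82.8
Step 3: BD = 1.32 g/cm^3

1.32


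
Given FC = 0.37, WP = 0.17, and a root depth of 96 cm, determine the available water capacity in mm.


Step 1: Available water = (FC - WP) * depth * 10
Step 2: AW = (0.37 - 0.17) * 96 * 10
Step 3: AW = 0.2 * 96 * 10
Step 4: AW = 192.0 mm

192.0


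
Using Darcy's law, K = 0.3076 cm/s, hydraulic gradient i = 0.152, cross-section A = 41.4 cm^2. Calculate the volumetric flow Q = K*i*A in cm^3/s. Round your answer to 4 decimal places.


Step 1: Apply Darcy's law: Q = K * i * A
Step 2: Q = 0.3076 * 0.152 * 41.4
Step 3: Q = 1.9357 cm^3/s

1.9357


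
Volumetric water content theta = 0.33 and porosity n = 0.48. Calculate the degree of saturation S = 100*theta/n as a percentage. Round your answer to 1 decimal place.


Step 1: S = 100 * theta_v / n
Step 2: S = 100 * 0.33 / 0.48
Step 3: S = 68.8%

68.8


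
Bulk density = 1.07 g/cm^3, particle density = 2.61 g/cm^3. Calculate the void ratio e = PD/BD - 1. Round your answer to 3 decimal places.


Step 1: e = PD / BD - 1
Step 2: e = 2.61 / 1.07 - 1
Step 3: e = 2.43925 - 1
Step 4: e = 1.439

1.439


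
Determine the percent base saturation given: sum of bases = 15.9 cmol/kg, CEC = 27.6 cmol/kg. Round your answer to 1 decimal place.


Step 1: BS = 100 * (sum of bases) / CEC
Step 2: BS = 100 * 15.9 / 27.6
Step 3: BS = 57.6%

57.6


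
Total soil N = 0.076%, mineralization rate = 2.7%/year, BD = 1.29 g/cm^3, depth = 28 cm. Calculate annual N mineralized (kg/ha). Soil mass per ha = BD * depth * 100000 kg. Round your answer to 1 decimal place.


Step 1: Soil mass per ha = BD * depth * 100000 = 1.29 * 28 * 100000 = 3612000 kg
Step 2: Total N pool = soil mass * N%/100 = 3612000 * 0.076/100 = 2745.12 kg/ha
Step 3: N mineralized = N pool * rate%/100 = 2745.12 * 2.7/100 = 74.1 kg/ha/yr

74.1


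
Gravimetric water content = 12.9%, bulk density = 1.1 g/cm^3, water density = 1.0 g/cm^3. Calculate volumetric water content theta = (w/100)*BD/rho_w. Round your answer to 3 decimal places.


Step 1: theta = (w / 100) * BD / rho_w
Step 2: theta = (12.9 / 100) * 1.1 / 1.0
Step 3: theta = 0.129 * 1.1
Step 4: theta = 0.142

0.142


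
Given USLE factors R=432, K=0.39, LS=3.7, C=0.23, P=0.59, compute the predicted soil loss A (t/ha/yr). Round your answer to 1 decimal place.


Step 1: A = R * K * LS * C * P
Step 2: R * K = 432 * 0.39 = 168.48
Step 3: (R*K) * LS = 168.48 * 3.7 = 623.376
Step 4: * C * P = 623.376 * 0.23 * 0.59 = 84.6
Step 5: A = 84.6 t/(ha*yr)

84.6


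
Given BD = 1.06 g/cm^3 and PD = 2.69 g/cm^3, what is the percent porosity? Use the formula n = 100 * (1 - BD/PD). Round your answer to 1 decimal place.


Step 1: Formula: n = 100 * (1 - BD / PD)
Step 2: n = 100 * (1 - 1.06 / 2.69)
Step 3: n = 100 * (1 - 0.39405)
Step 4: n = 60.6%

60.6


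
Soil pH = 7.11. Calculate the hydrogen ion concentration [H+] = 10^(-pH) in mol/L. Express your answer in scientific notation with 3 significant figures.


Step 1: [H+] = 10^(-pH)
Step 2: [H+] = 10^(-7.11)
Step 3: [H+] = 7.76e-08 mol/L

7.76e-08


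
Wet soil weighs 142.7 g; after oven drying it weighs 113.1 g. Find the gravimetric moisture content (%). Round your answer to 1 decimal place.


Step 1: Water mass = wet - dry = 142.7 - 113.1 = 29.6 g
Step 2: w = 100 * water mass / dry mass
Step 3: w = 100 * 29.6 / 113.1 = 26.2%

26.2


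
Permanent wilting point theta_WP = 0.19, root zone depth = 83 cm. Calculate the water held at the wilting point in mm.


Step 1: Water (mm) = theta_WP * depth * 10
Step 2: Water = 0.19 * 83 * 10
Step 3: Water = 157.7 mm

157.7


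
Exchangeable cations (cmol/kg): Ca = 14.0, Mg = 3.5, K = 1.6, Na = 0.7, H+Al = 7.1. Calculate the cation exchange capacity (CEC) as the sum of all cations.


Step 1: CEC = Ca + Mg + K + Na + (H+Al)
Step 2: CEC = 14.0 + 3.5 + 1.6 + 0.7 + 7.1
Step 3: CEC = 26.9 cmol/kg

26.9


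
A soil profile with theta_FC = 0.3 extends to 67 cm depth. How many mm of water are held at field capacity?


Step 1: Water (mm) = theta_FC * depth (cm) * 10
Step 2: Water = 0.3 * 67 * 10
Step 3: Water = 201.0 mm

201.0


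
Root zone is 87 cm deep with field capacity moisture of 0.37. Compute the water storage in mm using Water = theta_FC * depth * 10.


Step 1: Water (mm) = theta_FC * depth (cm) * 10
Step 2: Water = 0.37 * 87 * 10
Step 3: Water = 321.9 mm

321.9


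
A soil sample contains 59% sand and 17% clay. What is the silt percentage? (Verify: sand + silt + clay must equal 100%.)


Step 1: sand + silt + clay = 100%
Step 2: silt = 100 - sand - clay
Step 3: silt = 100 - 59 - 17
Step 4: silt = 24%

24


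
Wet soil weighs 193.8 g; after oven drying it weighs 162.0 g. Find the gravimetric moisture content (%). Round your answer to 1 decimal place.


Step 1: Water mass = wet - dry = 193.8 - 162.0 = 31.8 g
Step 2: w = 100 * water mass / dry mass
Step 3: w = 100 * 31.8 / 162.0 = 19.6%

19.6


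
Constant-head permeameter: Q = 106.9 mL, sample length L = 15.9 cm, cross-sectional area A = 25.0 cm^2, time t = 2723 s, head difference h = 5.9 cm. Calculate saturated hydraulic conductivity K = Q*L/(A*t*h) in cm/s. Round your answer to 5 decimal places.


Step 1: K = Q * L / (A * t * h)
Step 2: Numerator = 106.9 * 15.9 = 1699.71
Step 3: Denominator = 25.0 * 2723 * 5.9 = 401642.5
Step 4: K = 1699.71 / 401642.5 = 0.00423 cm/s

0.00423


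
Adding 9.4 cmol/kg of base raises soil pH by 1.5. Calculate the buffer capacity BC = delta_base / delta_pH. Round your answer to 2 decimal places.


Step 1: BC = change in base / change in pH
Step 2: BC = 9.4 / 1.5
Step 3: BC = 6.27 cmol/(kg*pH unit)

6.27


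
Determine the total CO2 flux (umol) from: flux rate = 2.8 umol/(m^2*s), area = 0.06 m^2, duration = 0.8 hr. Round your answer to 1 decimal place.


Step 1: Convert time to seconds: 0.8 hr * 3600 = 2880.0 s
Step 2: Total = flux * area * time_s
Step 3: Total = 2.8 * 0.06 * 2880.0
Step 4: Total = 483.8 umol

483.8


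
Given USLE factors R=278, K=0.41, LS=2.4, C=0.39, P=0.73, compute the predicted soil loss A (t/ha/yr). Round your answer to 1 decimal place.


Step 1: A = R * K * LS * C * P
Step 2: R * K = 278 * 0.41 = 113.98
Step 3: (R*K) * LS = 113.98 * 2.4 = 273.552
Step 4: * C * P = 273.552 * 0.39 * 0.73 = 77.9
Step 5: A = 77.9 t/(ha*yr)

77.9


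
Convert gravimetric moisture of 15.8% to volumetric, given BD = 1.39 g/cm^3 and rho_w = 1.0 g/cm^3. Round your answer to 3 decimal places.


Step 1: theta = (w / 100) * BD / rho_w
Step 2: theta = (15.8 / 100) * 1.39 / 1.0
Step 3: theta = 0.158 * 1.39
Step 4: theta = 0.22

0.22


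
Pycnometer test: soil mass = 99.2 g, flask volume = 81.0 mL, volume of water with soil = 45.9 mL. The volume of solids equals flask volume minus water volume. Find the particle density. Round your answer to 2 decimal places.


Step 1: Volume of solids = flask volume - water volume with soil
Step 2: V_solids = 81.0 - 45.9 = 35.1 mL
Step 3: Particle density = mass / V_solids = 99.2 / 35.1 = 2.83 g/cm^3

2.83


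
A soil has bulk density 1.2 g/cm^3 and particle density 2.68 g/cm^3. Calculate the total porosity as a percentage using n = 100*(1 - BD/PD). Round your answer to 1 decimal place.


Step 1: Formula: n = 100 * (1 - BD / PD)
Step 2: n = 100 * (1 - 1.2 / 2.68)
Step 3: n = 100 * (1 - 0.44776)
Step 4: n = 55.2%

55.2


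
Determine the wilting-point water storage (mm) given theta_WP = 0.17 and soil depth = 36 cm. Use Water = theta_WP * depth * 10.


Step 1: Water (mm) = theta_WP * depth * 10
Step 2: Water = 0.17 * 36 * 10
Step 3: Water = 61.2 mm

61.2


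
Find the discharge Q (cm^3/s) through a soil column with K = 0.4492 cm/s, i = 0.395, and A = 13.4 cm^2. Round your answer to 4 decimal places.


Step 1: Apply Darcy's law: Q = K * i * A
Step 2: Q = 0.4492 * 0.395 * 13.4
Step 3: Q = 2.3776 cm^3/s

2.3776


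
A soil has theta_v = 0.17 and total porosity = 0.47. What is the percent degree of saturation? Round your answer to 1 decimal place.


Step 1: S = 100 * theta_v / n
Step 2: S = 100 * 0.17 / 0.47
Step 3: S = 36.2%

36.2


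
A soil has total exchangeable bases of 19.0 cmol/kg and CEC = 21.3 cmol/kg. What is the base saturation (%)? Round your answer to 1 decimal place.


Step 1: BS = 100 * (sum of bases) / CEC
Step 2: BS = 100 * 19.0 / 21.3
Step 3: BS = 89.2%

89.2


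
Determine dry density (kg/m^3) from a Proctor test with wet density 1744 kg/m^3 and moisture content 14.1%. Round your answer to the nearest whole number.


Step 1: Dry density = wet density / (1 + w/100)
Step 2: Dry density = 1744 / (1 + 14.1/100)
Step 3: Dry density = 1744 / 1.141
Step 4: Dry density = 1528 kg/m^3

1528


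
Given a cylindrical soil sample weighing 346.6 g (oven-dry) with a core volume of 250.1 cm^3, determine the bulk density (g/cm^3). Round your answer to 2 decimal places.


Step 1: Identify the formula: BD = dry mass / volume
Step 2: Substitute values: BD = 346.6 / 250.1
Step 3: BD = 1.39 g/cm^3

1.39


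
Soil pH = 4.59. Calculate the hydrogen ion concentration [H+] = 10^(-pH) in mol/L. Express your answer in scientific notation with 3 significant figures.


Step 1: [H+] = 10^(-pH)
Step 2: [H+] = 10^(-4.59)
Step 3: [H+] = 2.57e-05 mol/L

2.57e-05


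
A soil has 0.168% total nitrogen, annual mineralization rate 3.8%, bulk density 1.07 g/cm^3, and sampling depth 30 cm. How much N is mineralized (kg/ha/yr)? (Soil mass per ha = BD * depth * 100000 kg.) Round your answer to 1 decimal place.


Step 1: Soil mass per ha = BD * depth * 100000 = 1.07 * 30 * 100000 = 3210000 kg
Step 2: Total N pool = soil mass * N%/100 = 3210000 * 0.168/100 = 5392.8 kg/ha
Step 3: N mineralized = N pool * rate%/100 = 5392.8 * 3.8/100 = 204.9 kg/ha/yr

204.9


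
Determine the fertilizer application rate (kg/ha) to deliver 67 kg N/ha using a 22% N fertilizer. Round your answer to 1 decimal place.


Step 1: Fertilizer rate = target N / (N content / 100)
Step 2: Rate = 67 / (22 / 100)
Step 3: Rate = 67 / 0.22
Step 4: Rate = 304.5 kg/ha

304.5


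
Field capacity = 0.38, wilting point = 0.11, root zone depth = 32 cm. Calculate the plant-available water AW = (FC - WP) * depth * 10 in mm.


Step 1: Available water = (FC - WP) * depth * 10
Step 2: AW = (0.38 - 0.11) * 32 * 10
Step 3: AW = 0.27 * 32 * 10
Step 4: AW = 86.4 mm

86.4


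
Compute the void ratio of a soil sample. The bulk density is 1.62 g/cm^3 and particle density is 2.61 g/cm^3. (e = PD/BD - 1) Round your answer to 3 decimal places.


Step 1: e = PD / BD - 1
Step 2: e = 2.61 / 1.62 - 1
Step 3: e = 1.61111 - 1
Step 4: e = 0.611

0.611


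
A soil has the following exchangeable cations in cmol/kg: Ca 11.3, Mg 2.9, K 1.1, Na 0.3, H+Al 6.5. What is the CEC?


Step 1: CEC = Ca + Mg + K + Na + (H+Al)
Step 2: CEC = 11.3 + 2.9 + 1.1 + 0.3 + 6.5
Step 3: CEC = 22.1 cmol/kg

22.1


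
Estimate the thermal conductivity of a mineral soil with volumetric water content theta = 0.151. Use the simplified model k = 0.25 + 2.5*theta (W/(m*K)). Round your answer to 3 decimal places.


Step 1: k = 0.25 + 2.5 * theta
Step 2: k = 0.25 + 2.5 * 0.151
Step 3: k = 0.25 + 0.378
Step 4: k = 0.628 W/(m*K)

0.628


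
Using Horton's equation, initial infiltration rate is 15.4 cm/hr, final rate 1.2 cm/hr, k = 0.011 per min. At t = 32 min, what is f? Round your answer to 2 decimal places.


Step 1: f = fc + (f0 - fc) * exp(-k * t)
Step 2: exp(-0.011 * 32) = 0.70328
Step 3: f = 1.2 + (15.4 - 1.2) * 0.70328
Step 4: f = 1.2 + 14.2 * 0.70328
Step 5: f = 11.19 cm/hr

11.19


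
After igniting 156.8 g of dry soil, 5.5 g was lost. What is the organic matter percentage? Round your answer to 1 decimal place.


Step 1: OM% = 100 * LOI / sample mass
Step 2: OM = 100 * 5.5 / 156.8
Step 3: OM = 3.5%

3.5


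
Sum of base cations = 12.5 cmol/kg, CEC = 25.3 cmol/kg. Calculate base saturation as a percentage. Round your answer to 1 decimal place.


Step 1: BS = 100 * (sum of bases) / CEC
Step 2: BS = 100 * 12.5 / 25.3
Step 3: BS = 49.4%

49.4


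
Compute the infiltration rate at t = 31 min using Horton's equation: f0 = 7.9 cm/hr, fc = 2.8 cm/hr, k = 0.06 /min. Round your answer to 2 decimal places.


Step 1: f = fc + (f0 - fc) * exp(-k * t)
Step 2: exp(-0.06 * 31) = 0.155673
Step 3: f = 2.8 + (7.9 - 2.8) * 0.155673
Step 4: f = 2.8 + 5.1 * 0.155673
Step 5: f = 3.59 cm/hr

3.59


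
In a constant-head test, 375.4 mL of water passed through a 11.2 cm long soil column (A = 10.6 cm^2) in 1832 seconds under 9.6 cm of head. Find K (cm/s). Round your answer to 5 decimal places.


Step 1: K = Q * L / (A * t * h)
Step 2: Numerator = 375.4 * 11.2 = 4204.48
Step 3: Denominator = 10.6 * 1832 * 9.6 = 186424.32
Step 4: K = 4204.48 / 186424.32 = 0.02255 cm/s

0.02255
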